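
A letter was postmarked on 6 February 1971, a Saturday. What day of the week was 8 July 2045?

Day-of-year of February 6, 1971: 37.
Day-of-year of July 8, 2045: 189.
1971 has 365 days, so 365 − 37 = 328 days remain in 1971.
Full years 1972–2044: 54 common + 19 leap = 54×365 + 19×366 = 26664 days.
Total: 328 + 26664 + 189 = 27181 days.
27181 is a multiple of 7, so 8 July 2045 falls on the same weekday: Saturday.

Saturday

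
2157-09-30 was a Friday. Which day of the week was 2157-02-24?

Thursday

Count forward from the earlier date (February 24, 2157) to the later (September 30, 2157):
February 2157: 28 − 24 = 4 days remain (2157 is not a leap year, so February has 28 days).
Then March (31), April (30), May (31), June (30), July (31), August (31): 31 + 30 + 31 + 30 + 31 + 31 = 184 days.
September 1–30, 2157: 30 days.
Total: 4 + 184 + 30 = 218 days.
218 mod 7 = 1, so 1 day before Friday is Thursday.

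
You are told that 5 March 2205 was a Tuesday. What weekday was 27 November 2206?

Thursday

March 5, 2205 → March 5, 2206: 365 days.
March 2206: 31 − 5 = 26 days remain.
Then April (30), May (31), June (30), July (31), August (31), September (30), October (31): 30 + 31 + 30 + 31 + 31 + 30 + 31 = 214 days.
November 1–27, 2206: 27 days.
Residual: 267 days.
Total: 632 days.
632 mod 7 = 2, so 2 days after Tuesday is Thursday.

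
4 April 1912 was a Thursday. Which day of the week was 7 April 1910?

Thursday

Count forward from the earlier date (April 7, 1910) to the later (April 4, 1912):
April 1910: 30 − 7 = 23 days remain.
Then 23 full months totalling 701 days.
April 1–4, 1912: 4 days.
Total: 23 + 701 + 4 = 728 days.
728 is a multiple of 7, so 7 April 1910 falls on the same weekday: Thursday.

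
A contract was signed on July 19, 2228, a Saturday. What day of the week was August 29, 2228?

July 2228: 31 − 19 = 12 days remain.
August 1–29, 2228: 29 days.
Total: 12 + 29 = 41 days.
41 mod 7 = 6, so 6 days after Saturday is Friday.

Friday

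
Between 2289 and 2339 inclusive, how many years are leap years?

11

Years divisible by 4 in [2289, 2339]: 2292, 2296, 2300, 2304, 2308, 2312, 2316, 2320, 2324, 2328, 2332, 2336.
Of these, 2300 is divisible by 100 but not 400, so not leap.
Leap years: 12 − 1 = 11.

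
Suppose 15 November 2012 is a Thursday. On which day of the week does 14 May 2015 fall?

Thursday

November 15, 2012 → November 15, 2013: 365 days.
November 15, 2013 → November 15, 2014: 365 days.
November 2014: 30 − 15 = 15 days remain.
Then December (31), January (31), February 2015 (28), March (31), April (30): 31 + 31 + 28 + 31 + 30 = 151 days.
May 1–14, 2015: 14 days.
Residual: 180 days.
Total: 910 days.
910 is a multiple of 7, so 14 May 2015 falls on the same weekday: Thursday.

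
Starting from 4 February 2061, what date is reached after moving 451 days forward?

1 May 2062

Count 451 days after February 4, 2061:
February 2061: 28 − 4 = 24 days remain (2061 is not a leap year, so February has 28 days).
Then 14 full months totalling 426 days.
May 1, 2062: 1 day.
Total: 24 + 426 + 1 = 451 days.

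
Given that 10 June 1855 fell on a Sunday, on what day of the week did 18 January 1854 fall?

Count forward from the earlier date (January 18, 1854) to the later (June 10, 1855):
January 1854: 31 − 18 = 13 days remain.
Then 16 full months totalling 485 days.
June 1–10, 1855: 10 days.
Total: 13 + 485 + 10 = 508 days.
508 mod 7 = 4, so 4 days before Sunday is Wednesday.

Wednesday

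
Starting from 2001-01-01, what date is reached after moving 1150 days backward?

1997-11-08

Count 1150 days before January 1, 2001:
November 8, 1997 → November 8, 1998: 365 days.
November 8, 1998 → November 8, 1999: 365 days.
November 8, 1999 → November 8, 2000: 366 days (2000 is a leap year (divisible by 400)).
November 2000: 30 − 8 = 22 days remain.
Then December (31): 31 days.
January 1, 2001: 1 day.
Residual: 54 days.
Total: 1150 days.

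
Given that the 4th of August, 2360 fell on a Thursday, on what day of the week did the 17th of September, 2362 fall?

August 4, 2360 → August 4, 2361: 365 days.
August 4, 2361 → August 4, 2362: 365 days.
August 2362: 31 − 4 = 27 days remain.
September 1–17, 2362: 17 days.
Residual: 44 days.
Total: 774 days.
774 mod 7 = 4, so 4 days after Thursday is Monday.

Monday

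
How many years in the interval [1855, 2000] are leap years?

36

Years divisible by 4: 1856, 1860, …, 2000 — 37 in all.
Of these, 1900 is divisible by 100 but not 400, so not leap.
2000 is divisible by 400, so still leap.
Leap years: 37 − 1 = 36.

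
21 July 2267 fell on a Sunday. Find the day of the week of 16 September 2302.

Tuesday

Day-of-year of July 21, 2267: 202.
Day-of-year of September 16, 2302: 259.
2267 has 365 days, so 365 − 202 = 163 days remain in 2267.
Full years 2268–2301: 26 common + 8 leap = 26×365 + 8×366 = 12418 days.
Total: 163 + 12418 + 259 = 12840 days.
12840 mod 7 = 2, so 2 days after Sunday is Tuesday.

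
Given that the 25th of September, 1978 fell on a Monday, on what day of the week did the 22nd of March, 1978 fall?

Count forward from the earlier date (March 22, 1978) to the later (September 25, 1978):
March 1978: 31 − 22 = 9 days remain.
Then April (30), May (31), June (30), July (31), August (31): 30 + 31 + 30 + 31 + 31 = 153 days.
September 1–25, 1978: 25 days.
Total: 9 + 153 + 25 = 187 days.
187 mod 7 = 5, so 5 days before Monday is Wednesday.

Wednesday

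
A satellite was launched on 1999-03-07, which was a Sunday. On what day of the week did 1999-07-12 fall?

March 1999: 31 − 7 = 24 days remain.
Then April (30), May (31), June (30): 30 + 31 + 30 = 91 days.
July 1–12, 1999: 12 days.
Total: 24 + 91 + 12 = 127 days.
127 mod 7 = 1, so 1 day after Sunday is Monday.

Monday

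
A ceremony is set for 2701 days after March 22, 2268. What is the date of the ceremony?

August 14, 2275

Count 2701 days after March 22, 2268:
Day-of-year of March 22, 2268: 82.
Day-of-year of August 14, 2275: 226.
2268 has 366 days, so 366 − 82 = 284 days remain in 2268.
Full years: 2269: 365; 2270: 365; 2271: 365; 2272: 366; 2273: 365; 2274: 365. Sum = 2191.
Total: 284 + 2191 + 226 = 2701 days.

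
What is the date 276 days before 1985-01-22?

1984-04-21

Count 276 days before January 22, 1985:
April 1984: 30 − 21 = 9 days remain.
Then May (31), June (30), July (31), August (31), September (30), October (31), November (30), December (31): 31 + 30 + 31 + 31 + 30 + 31 + 30 + 31 = 245 days.
January 1–22, 1985: 22 days.
Residual: 276 days.
Total: 276 days.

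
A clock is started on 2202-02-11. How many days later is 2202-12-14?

February 2202: 28 − 11 = 17 days remain (2202 is not a leap year, so February has 28 days).
Then 9 full months totalling 275 days.
December 1–14, 2202: 14 days.
Total: 17 + 275 + 14 = 306 days.

306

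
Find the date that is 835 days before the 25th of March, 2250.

the 11th of December, 2247

Count 835 days before March 25, 2250:
December 11, 2247 → December 11, 2248: 366 days (2248 is a leap year).
December 11, 2248 → December 11, 2249: 365 days.
December 2249: 31 − 11 = 20 days remain.
Then January (31), February 2250 (28): 31 + 28 = 59 days.
March 1–25, 2250: 25 days.
Residual: 104 days.
Total: 835 days.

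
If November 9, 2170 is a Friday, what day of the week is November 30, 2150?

Count forward from the earlier date (November 30, 2150) to the later (November 9, 2170):
From November 30, 2150 to November 30, 2169: 19 years, of which 5 contain a Feb 29 — 14×365 + 5×366 = 6940 days.
November 2169: 30 − 30 = 0 days remain.
Then 11 full months totalling 335 days.
November 1–9, 2170: 9 days.
Residual: 344 days.
Total: 7284 days.
7284 mod 7 = 4, so 4 days before Friday is Monday.

Monday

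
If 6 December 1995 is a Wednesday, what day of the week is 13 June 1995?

Count forward from the earlier date (June 13, 1995) to the later (December 6, 1995):
June 1995: 30 − 13 = 17 days remain.
Then July (31), August (31), September (30), October (31), November (30): 31 + 31 + 30 + 31 + 30 = 153 days.
December 1–6, 1995: 6 days.
Total: 17 + 153 + 6 = 176 days.
176 mod 7 = 1, so 1 day before Wednesday is Tuesday.

Tuesday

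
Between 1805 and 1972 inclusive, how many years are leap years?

Years divisible by 4: 1808, 1812, …, 1972 — 42 in all.
Of these, 1900 is divisible by 100 but not 400, so not leap.
Leap years: 42 − 1 = 41.

41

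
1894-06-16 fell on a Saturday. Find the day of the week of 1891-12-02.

Wednesday

Count forward from the earlier date (December 2, 1891) to the later (June 16, 1894):
December 2, 1891 → December 2, 1892: 366 days (1892 is a leap year).
December 2, 1892 → December 2, 1893: 365 days.
December 1893: 31 − 2 = 29 days remain.
Then January (31), February 1894 (28), March (31), April (30), May (31): 31 + 28 + 31 + 30 + 31 = 151 days.
June 1–16, 1894: 16 days.
Residual: 196 days.
Total: 927 days.
927 mod 7 = 3, so 3 days before Saturday is Wednesday.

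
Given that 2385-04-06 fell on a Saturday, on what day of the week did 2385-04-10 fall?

Wednesday

Within April 2385: 10 − 6 = 4 days.
4 mod 7 = 4, so 4 days after Saturday is Wednesday.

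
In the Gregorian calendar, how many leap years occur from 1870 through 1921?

12

Years divisible by 4: 1872, 1876, …, 1920 — 13 in all.
Of these, 1900 is divisible by 100 but not 400, so not leap.
Leap years: 13 − 1 = 12.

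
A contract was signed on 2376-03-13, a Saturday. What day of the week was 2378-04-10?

Monday

March 2376: 31 − 13 = 18 days remain.
Then 24 full months totalling 730 days.
April 1–10, 2378: 10 days.
Total: 18 + 730 + 10 = 758 days.
758 mod 7 = 2, so 2 days after Saturday is Monday.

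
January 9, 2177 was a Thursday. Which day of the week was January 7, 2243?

Day-of-year of January 9, 2177: 9.
Day-of-year of January 7, 2243: 7.
2177 has 365 days, so 365 − 9 = 356 days remain in 2177.
Full years 2178–2242: 50 common + 15 leap = 50×365 + 15×366 = 23740 days.
Total: 356 + 23740 + 7 = 24103 days.
24103 mod 7 = 2, so 2 days after Thursday is Saturday.

Saturday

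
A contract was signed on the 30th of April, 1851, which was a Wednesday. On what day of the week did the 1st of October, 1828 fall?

Wednesday

Count forward from the earlier date (October 1, 1828) to the later (April 30, 1851):
Day-of-year of October 1, 1828: 275.
Day-of-year of April 30, 1851: 120.
1828 has 366 days, so 366 − 275 = 91 days remain in 1828.
Full years 1829–1850: 17 common + 5 leap = 17×365 + 5×366 = 8035 days.
Total: 91 + 8035 + 120 = 8246 days.
8246 is a multiple of 7, so the 1st of October, 1828 falls on the same weekday: Wednesday.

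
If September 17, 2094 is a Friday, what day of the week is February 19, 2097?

Tuesday

September 17, 2094 → September 17, 2095: 365 days.
September 17, 2095 → September 17, 2096: 366 days (2096 is a leap year).
September 2096: 30 − 17 = 13 days remain.
Then October (31), November (30), December (31), January (31): 31 + 30 + 31 + 31 = 123 days.
February 1–19, 2097: 19 days (2097 is not a leap year).
Residual: 155 days.
Total: 886 days.
886 mod 7 = 4, so 4 days after Friday is Tuesday.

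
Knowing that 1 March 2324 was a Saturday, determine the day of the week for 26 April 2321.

Count forward from the earlier date (April 26, 2321) to the later (March 1, 2324):
April 26, 2321 → April 26, 2322: 365 days.
April 26, 2322 → April 26, 2323: 365 days.
April 2323: 30 − 26 = 4 days remain.
Then 10 full months totalling 305 days.
March 1, 2324: 1 day.
Residual: 310 days.
Total: 1040 days.
1040 mod 7 = 4, so 4 days before Saturday is Tuesday.

Tuesday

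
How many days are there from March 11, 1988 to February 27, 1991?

1083

March 11, 1988 → March 11, 1989: 365 days.
March 11, 1989 → March 11, 1990: 365 days.
March 1990: 31 − 11 = 20 days remain.
Then 10 full months totalling 306 days.
February 1–27, 1991: 27 days (1991 is not a leap year).
Residual: 353 days.
Total: 1083 days.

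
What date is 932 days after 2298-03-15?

2300-10-03

Count 932 days after March 15, 2298:
March 15, 2298 → March 15, 2299: 365 days.
March 15, 2299 → March 15, 2300: 365 days (2300 is not a leap year (divisible by 100 but not 400)).
March 2300: 31 − 15 = 16 days remain.
Then April (30), May (31), June (30), July (31), August (31), September (30): 30 + 31 + 30 + 31 + 31 + 30 = 183 days.
October 1–3, 2300: 3 days.
Residual: 202 days.
Total: 932 days.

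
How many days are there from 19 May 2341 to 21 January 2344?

977

May 19, 2341 → May 19, 2342: 365 days.
May 19, 2342 → May 19, 2343: 365 days.
May 2343: 31 − 19 = 12 days remain.
Then June (30), July (31), August (31), September (30), October (31), November (30), December (31): 30 + 31 + 31 + 30 + 31 + 30 + 31 = 214 days.
January 1–21, 2344: 21 days.
Residual: 247 days.
Total: 977 days.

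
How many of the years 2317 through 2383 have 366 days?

16

Years divisible by 4: 2320, 2324, …, 2380 — 16 in all.
No century exceptions apply. Count: 16.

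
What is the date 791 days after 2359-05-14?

2361-07-13

Count 791 days after May 14, 2359:
May 2359: 31 − 14 = 17 days remain.
Then 25 full months totalling 761 days.
July 1–13, 2361: 13 days.
Total: 17 + 761 + 13 = 791 days.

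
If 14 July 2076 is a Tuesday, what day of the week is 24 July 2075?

Count forward from the earlier date (July 24, 2075) to the later (July 14, 2076):
July 2075: 31 − 24 = 7 days remain.
Then 11 full months totalling 335 days.
July 1–14, 2076: 14 days.
Total: 7 + 335 + 14 = 356 days.
356 mod 7 = 6, so 6 days before Tuesday is Wednesday.

Wednesday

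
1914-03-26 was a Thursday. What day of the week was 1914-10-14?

Wednesday

March 1914: 31 − 26 = 5 days remain.
Then April (30), May (31), June (30), July (31), August (31), September (30): 30 + 31 + 30 + 31 + 31 + 30 = 183 days.
October 1–14, 1914: 14 days.
Total: 5 + 183 + 14 = 202 days.
202 mod 7 = 6, so 6 days after Thursday is Wednesday.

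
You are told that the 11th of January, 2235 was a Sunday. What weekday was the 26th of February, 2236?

Friday

January 2235: 31 − 11 = 20 days remain.
Then 12 full months totalling 365 days.
February 1–26, 2236: 26 days (2236 is a leap year).
Total: 20 + 365 + 26 = 411 days.
411 mod 7 = 5, so 5 days after Sunday is Friday.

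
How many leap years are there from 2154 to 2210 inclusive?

Years divisible by 4: 2156, 2160, …, 2208 — 14 in all.
Of these, 2200 is divisible by 100 but not 400, so not leap.
Leap years: 14 − 1 = 13.

13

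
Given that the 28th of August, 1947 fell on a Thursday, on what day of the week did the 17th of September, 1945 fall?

Monday

Count forward from the earlier date (September 17, 1945) to the later (August 28, 1947):
September 1945: 30 − 17 = 13 days remain.
Then 22 full months totalling 669 days.
August 1–28, 1947: 28 days.
Total: 13 + 669 + 28 = 710 days.
710 mod 7 = 3, so 3 days before Thursday is Monday.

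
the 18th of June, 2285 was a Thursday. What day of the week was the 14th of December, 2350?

From June 18, 2285 to June 18, 2350: 65 years, of which 15 contain a Feb 29 — 50×365 + 15×366 = 23740 days.
(2300 is not a leap year (divisible by 100 but not 400).)
June 2350: 30 − 18 = 12 days remain.
Then July (31), August (31), September (30), October (31), November (30): 31 + 31 + 30 + 31 + 30 = 153 days.
December 1–14, 2350: 14 days.
Residual: 179 days.
Total: 23919 days.
23919 is a multiple of 7, so the 14th of December, 2350 falls on the same weekday: Thursday.

Thursday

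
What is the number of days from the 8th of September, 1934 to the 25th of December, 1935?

September 1934: 30 − 8 = 22 days remain.
Then 14 full months totalling 426 days.
December 1–25, 1935: 25 days.
Total: 22 + 426 + 25 = 473 days.

473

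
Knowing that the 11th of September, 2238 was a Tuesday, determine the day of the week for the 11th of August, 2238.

Saturday

Count forward from the earlier date (August 11, 2238) to the later (September 11, 2238):
August 2238: 31 − 11 = 20 days remain.
September 1–11, 2238: 11 days.
Total: 20 + 11 = 31 days.
31 mod 7 = 3, so 3 days before Tuesday is Saturday.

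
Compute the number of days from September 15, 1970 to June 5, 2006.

13047

From September 15, 1970 to September 15, 2005: 35 years, of which 9 contain a Feb 29 — 26×365 + 9×366 = 12784 days.
(2000 is a leap year (divisible by 400).)
September 2005: 30 − 15 = 15 days remain.
Then October (31), November (30), December (31), January (31), February 2006 (28), March (31), April (30), May (31): 31 + 30 + 31 + 31 + 28 + 31 + 30 + 31 = 243 days.
June 1–5, 2006: 5 days.
Residual: 263 days.
Total: 13047 days.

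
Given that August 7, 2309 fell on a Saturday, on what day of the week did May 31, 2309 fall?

Count forward from the earlier date (May 31, 2309) to the later (August 7, 2309):
May 2309: 31 − 31 = 0 days remain.
Then June (30), July (31): 30 + 31 = 61 days.
August 1–7, 2309: 7 days.
Total: 0 + 61 + 7 = 68 days.
68 mod 7 = 5, so 5 days before Saturday is Monday.

Monday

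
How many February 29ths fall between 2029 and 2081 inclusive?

Years divisible by 4: 2032, 2036, …, 2080 — 13 in all.
No century exceptions apply. Count: 13.

13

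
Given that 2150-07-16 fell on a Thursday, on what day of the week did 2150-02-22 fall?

Sunday

Count forward from the earlier date (February 22, 2150) to the later (July 16, 2150):
February 2150: 28 − 22 = 6 days remain (2150 is not a leap year, so February has 28 days).
Then March (31), April (30), May (31), June (30): 31 + 30 + 31 + 30 = 122 days.
July 1–16, 2150: 16 days.
Total: 6 + 122 + 16 = 144 days.
144 mod 7 = 4, so 4 days before Thursday is Sunday.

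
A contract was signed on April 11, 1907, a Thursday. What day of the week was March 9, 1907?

Saturday

Count forward from the earlier date (March 9, 1907) to the later (April 11, 1907):
March 1907: 31 − 9 = 22 days remain.
April 1–11, 1907: 11 days.
Total: 22 + 11 = 33 days.
33 mod 7 = 5, so 5 days before Thursday is Saturday.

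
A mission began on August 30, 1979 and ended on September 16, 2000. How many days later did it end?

From August 30, 1979 to August 30, 2000: 21 years, of which 6 contain a Feb 29 — 15×365 + 6×366 = 7671 days.
(2000 is a leap year (divisible by 400).)
August 2000: 31 − 30 = 1 day remains.
September 1–16, 2000: 16 days.
Residual: 17 days.
Total: 7688 days.

7688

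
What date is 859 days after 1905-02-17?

1907-06-26

Count 859 days after February 17, 1905:
Day-of-year of February 17, 1905: 48.
Day-of-year of June 26, 1907: 177.
1905 has 365 days, so 365 − 48 = 317 days remain in 1905.
Full years: 1906: 365. Sum = 365.
Total: 317 + 365 + 177 = 859 days.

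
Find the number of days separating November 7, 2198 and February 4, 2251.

Day-of-year of November 7, 2198: 311.
Day-of-year of February 4, 2251: 35.
2198 has 365 days, so 365 − 311 = 54 days remain in 2198.
Full years 2199–2250: 40 common + 12 leap = 40×365 + 12×366 = 18992 days.
Total: 54 + 18992 + 35 = 19081 days.

19081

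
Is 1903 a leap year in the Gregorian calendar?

1903 is not a leap year.

No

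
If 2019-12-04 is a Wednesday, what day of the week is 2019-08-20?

Count forward from the earlier date (August 20, 2019) to the later (December 4, 2019):
August 2019: 31 − 20 = 11 days remain.
Then September (30), October (31), November (30): 30 + 31 + 30 = 91 days.
December 1–4, 2019: 4 days.
Total: 11 + 91 + 4 = 106 days.
106 mod 7 = 1, so 1 day before Wednesday is Tuesday.

Tuesday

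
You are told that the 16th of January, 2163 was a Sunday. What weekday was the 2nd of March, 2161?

Count forward from the earlier date (March 2, 2161) to the later (January 16, 2163):
Day-of-year of March 2, 2161: 61.
Day-of-year of January 16, 2163: 16.
2161 has 365 days, so 365 − 61 = 304 days remain in 2161.
Full years: 2162: 365. Sum = 365.
Total: 304 + 365 + 16 = 685 days.
685 mod 7 = 6, so 6 days before Sunday is Monday.

Monday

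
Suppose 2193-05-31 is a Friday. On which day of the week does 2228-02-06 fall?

From May 31, 2193 to May 31, 2227: 34 years, of which 7 contain a Feb 29 — 27×365 + 7×366 = 12417 days.
(2200 is not a leap year (divisible by 100 but not 400).)
May 2227: 31 − 31 = 0 days remain.
Then June (30), July (31), August (31), September (30), October (31), November (30), December (31), January (31): 30 + 31 + 31 + 30 + 31 + 30 + 31 + 31 = 245 days.
February 1–6, 2228: 6 days (2228 is a leap year).
Residual: 251 days.
Total: 12668 days.
12668 mod 7 = 5, so 5 days after Friday is Wednesday.

Wednesday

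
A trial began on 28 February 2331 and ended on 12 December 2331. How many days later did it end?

287

February 2331: 28 − 28 = 0 days remain (2331 is not a leap year, so February has 28 days).
Then 9 full months totalling 275 days.
December 1–12, 2331: 12 days.
Total: 0 + 275 + 12 = 287 days.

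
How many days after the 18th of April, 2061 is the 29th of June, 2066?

Day-of-year of April 18, 2061: 108.
Day-of-year of June 29, 2066: 180.
2061 has 365 days, so 365 − 108 = 257 days remain in 2061.
Full years: 2062: 365; 2063: 365; 2064: 366; 2065: 365. Sum = 1461.
Total: 257 + 1461 + 180 = 1898 days.

1898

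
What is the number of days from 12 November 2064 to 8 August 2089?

9035

Day-of-year of November 12, 2064: 317.
Day-of-year of August 8, 2089: 220.
2064 has 366 days, so 366 − 317 = 49 days remain in 2064.
Full years 2065–2088: 18 common + 6 leap = 18×365 + 6×366 = 8766 days.
Total: 49 + 8766 + 220 = 9035 days.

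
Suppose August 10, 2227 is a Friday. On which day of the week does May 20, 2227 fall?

Count forward from the earlier date (May 20, 2227) to the later (August 10, 2227):
May 2227: 31 − 20 = 11 days remain.
Then June (30), July (31): 30 + 31 = 61 days.
August 1–10, 2227: 10 days.
Total: 11 + 61 + 10 = 82 days.
82 mod 7 = 5, so 5 days before Friday is Sunday.

Sunday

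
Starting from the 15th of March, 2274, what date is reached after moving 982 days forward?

the 21st of November, 2276

Count 982 days after March 15, 2274:
Day-of-year of March 15, 2274: 74.
Day-of-year of November 21, 2276: 326.
2274 has 365 days, so 365 − 74 = 291 days remain in 2274.
Full years: 2275: 365. Sum = 365.
Total: 291 + 365 + 326 = 982 days.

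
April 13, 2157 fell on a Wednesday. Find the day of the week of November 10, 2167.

Tuesday

From April 13, 2157 to April 13, 2167: 10 years, of which 2 contain a Feb 29 — 8×365 + 2×366 = 3652 days.
April 2167: 30 − 13 = 17 days remain.
Then May (31), June (30), July (31), August (31), September (30), October (31): 31 + 30 + 31 + 31 + 30 + 31 = 184 days.
November 1–10, 2167: 10 days.
Residual: 211 days.
Total: 3863 days.
3863 mod 7 = 6, so 6 days after Wednesday is Tuesday.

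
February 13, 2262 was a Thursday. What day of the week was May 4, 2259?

Wednesday

Count forward from the earlier date (May 4, 2259) to the later (February 13, 2262):
May 4, 2259 → May 4, 2260: 366 days (2260 is a leap year).
May 4, 2260 → May 4, 2261: 365 days.
May 2261: 31 − 4 = 27 days remain.
Then June (30), July (31), August (31), September (30), October (31), November (30), December (31), January (31): 30 + 31 + 31 + 30 + 31 + 30 + 31 + 31 = 245 days.
February 1–13, 2262: 13 days (2262 is not a leap year).
Residual: 285 days.
Total: 1016 days.
1016 mod 7 = 1, so 1 day before Thursday is Wednesday.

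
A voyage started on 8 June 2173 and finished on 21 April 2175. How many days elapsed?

Day-of-year of June 8, 2173: 159.
Day-of-year of April 21, 2175: 111.
2173 has 365 days, so 365 − 159 = 206 days remain in 2173.
Full years: 2174: 365. Sum = 365.
Total: 206 + 365 + 111 = 682 days.

682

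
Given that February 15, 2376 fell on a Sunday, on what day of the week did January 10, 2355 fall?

Monday

Count forward from the earlier date (January 10, 2355) to the later (February 15, 2376):
From January 10, 2355 to January 10, 2376: 21 years, of which 5 contain a Feb 29 — 16×365 + 5×366 = 7670 days.
January 2376: 31 − 10 = 21 days remain.
February 1–15, 2376: 15 days (2376 is a leap year).
Residual: 36 days.
Total: 7706 days.
7706 mod 7 = 6, so 6 days before Sunday is Monday.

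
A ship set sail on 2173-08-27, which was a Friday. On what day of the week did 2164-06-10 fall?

Sunday

Count forward from the earlier date (June 10, 2164) to the later (August 27, 2173):
From June 10, 2164 to June 10, 2173: 9 years, of which 2 contain a Feb 29 — 7×365 + 2×366 = 3287 days.
June 2173: 30 − 10 = 20 days remain.
Then July (31): 31 days.
August 1–27, 2173: 27 days.
Residual: 78 days.
Total: 3365 days.
3365 mod 7 = 5, so 5 days before Friday is Sunday.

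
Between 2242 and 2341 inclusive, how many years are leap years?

24

Years divisible by 4: 2244, 2248, …, 2340 — 25 in all.
Of these, 2300 is divisible by 100 but not 400, so not leap.
Leap years: 25 − 1 = 24.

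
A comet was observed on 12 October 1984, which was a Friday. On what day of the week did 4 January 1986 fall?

Saturday

October 12, 1984 → October 12, 1985: 365 days.
October 1985: 31 − 12 = 19 days remain.
Then November (30), December (31): 30 + 31 = 61 days.
January 1–4, 1986: 4 days.
Residual: 84 days.
Total: 449 days.
449 mod 7 = 1, so 1 day after Friday is Saturday.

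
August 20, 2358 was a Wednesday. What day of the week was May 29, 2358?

Count forward from the earlier date (May 29, 2358) to the later (August 20, 2358):
May 2358: 31 − 29 = 2 days remain.
Then June (30), July (31): 30 + 31 = 61 days.
August 1–20, 2358: 20 days.
Total: 2 + 61 + 20 = 83 days.
83 mod 7 = 6, so 6 days before Wednesday is Thursday.

Thursday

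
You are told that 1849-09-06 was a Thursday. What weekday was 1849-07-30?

Monday

Count forward from the earlier date (July 30, 1849) to the later (September 6, 1849):
July 1849: 31 − 30 = 1 day remains.
Then August (31): 31 days.
September 1–6, 1849: 6 days.
Total: 1 + 31 + 6 = 38 days.
38 mod 7 = 3, so 3 days before Thursday is Monday.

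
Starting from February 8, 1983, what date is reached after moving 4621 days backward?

June 15, 1970

Count 4621 days before February 8, 1983:
From June 15, 1970 to June 15, 1982: 12 years, of which 3 contain a Feb 29 — 9×365 + 3×366 = 4383 days.
June 1982: 30 − 15 = 15 days remain.
Then July (31), August (31), September (30), October (31), November (30), December (31), January (31): 31 + 31 + 30 + 31 + 30 + 31 + 31 = 215 days.
February 1–8, 1983: 8 days (1983 is not a leap year).
Residual: 238 days.
Total: 4621 days.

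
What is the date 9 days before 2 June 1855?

24 May 1855

Count 9 days before June 2, 1855:
May 1855: 31 − 24 = 7 days remain.
June 1–2, 1855: 2 days.
Total: 7 + 2 = 9 days.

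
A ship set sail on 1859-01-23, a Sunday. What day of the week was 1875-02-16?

From January 23, 1859 to January 23, 1875: 16 years, of which 4 contain a Feb 29 — 12×365 + 4×366 = 5844 days.
January 1875: 31 − 23 = 8 days remain.
February 1–16, 1875: 16 days (1875 is not a leap year).
Residual: 24 days.
Total: 5868 days.
5868 mod 7 = 2, so 2 days after Sunday is Tuesday.

Tuesday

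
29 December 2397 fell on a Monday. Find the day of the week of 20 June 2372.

Tuesday

Count forward from the earlier date (June 20, 2372) to the later (December 29, 2397):
From June 20, 2372 to June 20, 2397: 25 years, of which 6 contain a Feb 29 — 19×365 + 6×366 = 9131 days.
June 2397: 30 − 20 = 10 days remain.
Then July (31), August (31), September (30), October (31), November (30): 31 + 31 + 30 + 31 + 30 = 153 days.
December 1–29, 2397: 29 days.
Residual: 192 days.
Total: 9323 days.
9323 mod 7 = 6, so 6 days before Monday is Tuesday.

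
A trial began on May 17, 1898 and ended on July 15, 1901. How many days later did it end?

May 17, 1898 → May 17, 1899: 365 days.
May 17, 1899 → May 17, 1900: 365 days (1900 is not a leap year (divisible by 100 but not 400)).
May 17, 1900 → May 17, 1901: 365 days.
May 1901: 31 − 17 = 14 days remain.
Then June (30): 30 days.
July 1–15, 1901: 15 days.
Residual: 59 days.
Total: 1154 days.

1154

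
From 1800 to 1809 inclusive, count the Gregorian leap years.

2

Years divisible by 4 in [1800, 1809]: 1800, 1804, 1808.
Of these, 1800 is divisible by 100 but not 400, so not leap.
Leap years: 3 − 1 = 2.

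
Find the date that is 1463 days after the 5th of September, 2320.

the 7th of September, 2324

Count 1463 days after September 5, 2320:
September 5, 2320 → September 5, 2321: 365 days.
September 5, 2321 → September 5, 2322: 365 days.
September 5, 2322 → September 5, 2323: 365 days.
September 5, 2323 → September 5, 2324: 366 days (2324 is a leap year).
Within September 2324: 7 − 5 = 2 days.
Total: 1463 days.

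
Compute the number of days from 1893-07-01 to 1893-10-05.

July 1893: 31 − 1 = 30 days remain.
Then August (31), September (30): 31 + 30 = 61 days.
October 1–5, 1893: 5 days.
Total: 30 + 61 + 5 = 96 days.

96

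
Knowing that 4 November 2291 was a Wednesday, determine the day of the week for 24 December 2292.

Saturday

Day-of-year of November 4, 2291: 308.
Day-of-year of December 24, 2292: 359.
2291 has 365 days, so 365 − 308 = 57 days remain in 2291.
Total: 57 + 359 = 416 days.
416 mod 7 = 3, so 3 days after Wednesday is Saturday.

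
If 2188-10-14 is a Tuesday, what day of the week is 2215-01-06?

Friday

Day-of-year of October 14, 2188: 288.
Day-of-year of January 6, 2215: 6.
2188 has 366 days, so 366 − 288 = 78 days remain in 2188.
Full years 2189–2214: 21 common + 5 leap = 21×365 + 5×366 = 9495 days.
Total: 78 + 9495 + 6 = 9579 days.
9579 mod 7 = 3, so 3 days after Tuesday is Friday.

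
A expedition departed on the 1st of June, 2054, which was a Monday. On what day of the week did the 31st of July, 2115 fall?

Wednesday

From June 1, 2054 to June 1, 2115: 61 years, of which 14 contain a Feb 29 — 47×365 + 14×366 = 22279 days.
(2100 is not a leap year (divisible by 100 but not 400).)
June 2115: 30 − 1 = 29 days remain.
July 1–31, 2115: 31 days.
Residual: 60 days.
Total: 22339 days.
22339 mod 7 = 2, so 2 days after Monday is Wednesday.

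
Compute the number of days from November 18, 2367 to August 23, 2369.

644

November 18, 2367 → November 18, 2368: 366 days (2368 is a leap year).
November 2368: 30 − 18 = 12 days remain.
Then December (31), January (31), February 2369 (28), March (31), April (30), May (31), June (30), July (31): 31 + 31 + 28 + 31 + 30 + 31 + 30 + 31 = 243 days.
August 1–23, 2369: 23 days.
Residual: 278 days.
Total: 644 days.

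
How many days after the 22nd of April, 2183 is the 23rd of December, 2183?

245

April 2183: 30 − 22 = 8 days remain.
Then May (31), June (30), July (31), August (31), September (30), October (31), November (30): 31 + 30 + 31 + 31 + 30 + 31 + 30 = 214 days.
December 1–23, 2183: 23 days.
Total: 8 + 214 + 23 = 245 days.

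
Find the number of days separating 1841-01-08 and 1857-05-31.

5987

Day-of-year of January 8, 1841: 8.
Day-of-year of May 31, 1857: 151.
1841 has 365 days, so 365 − 8 = 357 days remain in 1841.
Full years 1842–1856: 11 common + 4 leap = 11×365 + 4×366 = 5479 days.
Total: 357 + 5479 + 151 = 5987 days.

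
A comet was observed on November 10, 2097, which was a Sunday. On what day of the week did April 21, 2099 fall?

Tuesday

November 10, 2097 → November 10, 2098: 365 days.
November 2098: 30 − 10 = 20 days remain.
Then December (31), January (31), February 2099 (28), March (31): 31 + 31 + 28 + 31 = 121 days.
April 1–21, 2099: 21 days.
Residual: 162 days.
Total: 527 days.
527 mod 7 = 2, so 2 days after Sunday is Tuesday.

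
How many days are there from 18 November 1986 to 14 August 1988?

635

November 1986: 30 − 18 = 12 days remain.
Then 20 full months totalling 609 days.
August 1–14, 1988: 14 days.
Total: 12 + 609 + 14 = 635 days.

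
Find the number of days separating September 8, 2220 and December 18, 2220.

September 2220: 30 − 8 = 22 days remain.
Then October (31), November (30): 31 + 30 = 61 days.
December 1–18, 2220: 18 days.
Total: 22 + 61 + 18 = 101 days.

101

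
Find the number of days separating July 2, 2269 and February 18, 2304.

From July 2, 2269 to July 2, 2303: 34 years, of which 7 contain a Feb 29 — 27×365 + 7×366 = 12417 days.
(2300 is not a leap year (divisible by 100 but not 400).)
July 2303: 31 − 2 = 29 days remain.
Then August (31), September (30), October (31), November (30), December (31), January (31): 31 + 30 + 31 + 30 + 31 + 31 = 184 days.
February 1–18, 2304: 18 days (2304 is a leap year).
Residual: 231 days.
Total: 12648 days.

12648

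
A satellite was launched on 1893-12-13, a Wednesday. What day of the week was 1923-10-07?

Sunday

From December 13, 1893 to December 13, 1922: 29 years, of which 6 contain a Feb 29 — 23×365 + 6×366 = 10591 days.
(1900 is not a leap year (divisible by 100 but not 400).)
December 1922: 31 − 13 = 18 days remain.
Then 9 full months totalling 273 days.
October 1–7, 1923: 7 days.
Residual: 298 days.
Total: 10889 days.
10889 mod 7 = 4, so 4 days after Wednesday is Sunday.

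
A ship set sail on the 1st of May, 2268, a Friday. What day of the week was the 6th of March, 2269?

May 2268: 31 − 1 = 30 days remain.
Then 9 full months totalling 273 days.
March 1–6, 2269: 6 days.
Total: 30 + 273 + 6 = 309 days.
309 mod 7 = 1, so 1 day after Friday is Saturday.

Saturday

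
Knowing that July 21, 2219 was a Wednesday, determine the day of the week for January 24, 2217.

Friday

Count forward from the earlier date (January 24, 2217) to the later (July 21, 2219):
January 2217: 31 − 24 = 7 days remain.
Then 29 full months totalling 880 days.
July 1–21, 2219: 21 days.
Total: 7 + 880 + 21 = 908 days.
908 mod 7 = 5, so 5 days before Wednesday is Friday.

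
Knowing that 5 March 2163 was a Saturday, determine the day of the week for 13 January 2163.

Thursday

Count forward from the earlier date (January 13, 2163) to the later (March 5, 2163):
January 2163: 31 − 13 = 18 days remain.
Then February 2163 (28): 28 days.
March 1–5, 2163: 5 days.
Total: 18 + 28 + 5 = 51 days.
51 mod 7 = 2, so 2 days before Saturday is Thursday.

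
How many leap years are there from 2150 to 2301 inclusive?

Years divisible by 4: 2152, 2156, …, 2300 — 38 in all.
Of these, 2200, 2300 are divisible by 100 but not 400, so not leap.
Leap years: 38 − 2 = 36.

36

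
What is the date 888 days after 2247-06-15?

2249-11-19

Count 888 days after June 15, 2247:
June 15, 2247 → June 15, 2248: 366 days (2248 is a leap year).
June 15, 2248 → June 15, 2249: 365 days.
June 2249: 30 − 15 = 15 days remain.
Then July (31), August (31), September (30), October (31): 31 + 31 + 30 + 31 = 123 days.
November 1–19, 2249: 19 days.
Residual: 157 days.
Total: 888 days.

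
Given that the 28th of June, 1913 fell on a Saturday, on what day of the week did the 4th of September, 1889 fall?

Count forward from the earlier date (September 4, 1889) to the later (June 28, 1913):
Day-of-year of September 4, 1889: 247.
Day-of-year of June 28, 1913: 179.
1889 has 365 days, so 365 − 247 = 118 days remain in 1889.
Full years 1890–1912: 18 common + 5 leap = 18×365 + 5×366 = 8400 days.
Total: 118 + 8400 + 179 = 8697 days.
8697 mod 7 = 3, so 3 days before Saturday is Wednesday.

Wednesday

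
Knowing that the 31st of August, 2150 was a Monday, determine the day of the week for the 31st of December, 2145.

Count forward from the earlier date (December 31, 2145) to the later (August 31, 2150):
December 31, 2145 → December 31, 2146: 365 days.
December 31, 2146 → December 31, 2147: 365 days.
December 31, 2147 → December 31, 2148: 366 days (2148 is a leap year).
December 31, 2148 → December 31, 2149: 365 days.
December 2149: 31 − 31 = 0 days remain.
Then January (31), February 2150 (28), March (31), April (30), May (31), June (30), July (31): 31 + 28 + 31 + 30 + 31 + 30 + 31 = 212 days.
August 1–31, 2150: 31 days.
Residual: 243 days.
Total: 1704 days.
1704 mod 7 = 3, so 3 days before Monday is Friday.

Friday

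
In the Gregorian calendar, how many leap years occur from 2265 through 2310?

10

Years divisible by 4 in [2265, 2310]: 2268, 2272, 2276, 2280, 2284, 2288, 2292, 2296, 2300, 2304, 2308.
Of these, 2300 is divisible by 100 but not 400, so not leap.
Leap years: 11 − 1 = 10.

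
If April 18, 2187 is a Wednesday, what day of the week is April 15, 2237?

Saturday

Day-of-year of April 18, 2187: 108.
Day-of-year of April 15, 2237: 105.
2187 has 365 days, so 365 − 108 = 257 days remain in 2187.
Full years 2188–2236: 37 common + 12 leap = 37×365 + 12×366 = 17897 days.
Total: 257 + 17897 + 105 = 18259 days.
18259 mod 7 = 3, so 3 days after Wednesday is Saturday.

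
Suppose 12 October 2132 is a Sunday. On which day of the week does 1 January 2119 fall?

Sunday

Count forward from the earlier date (January 1, 2119) to the later (October 12, 2132):
From January 1, 2119 to January 1, 2132: 13 years, of which 3 contain a Feb 29 — 10×365 + 3×366 = 4748 days.
January 2132: 31 − 1 = 30 days remain.
Then February 2132 (29), March (31), April (30), May (31), June (30), July (31), August (31), September (30): 29 + 31 + 30 + 31 + 30 + 31 + 31 + 30 = 243 days.
October 1–12, 2132: 12 days.
Residual: 285 days.
Total: 5033 days.
5033 is a multiple of 7, so 1 January 2119 falls on the same weekday: Sunday.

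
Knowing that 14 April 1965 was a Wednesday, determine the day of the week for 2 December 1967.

Day-of-year of April 14, 1965: 104.
Day-of-year of December 2, 1967: 336.
1965 has 365 days, so 365 − 104 = 261 days remain in 1965.
Full years: 1966: 365. Sum = 365.
Total: 261 + 365 + 336 = 962 days.
962 mod 7 = 3, so 3 days after Wednesday is Saturday.

Saturday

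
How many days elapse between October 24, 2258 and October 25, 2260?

Day-of-year of October 24, 2258: 297.
Day-of-year of October 25, 2260: 299.
2258 has 365 days, so 365 − 297 = 68 days remain in 2258.
Full years: 2259: 365. Sum = 365.
Total: 68 + 365 + 299 = 732 days.

732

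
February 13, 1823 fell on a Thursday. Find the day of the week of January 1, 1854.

Day-of-year of February 13, 1823: 44.
Day-of-year of January 1, 1854: 1.
1823 has 365 days, so 365 − 44 = 321 days remain in 1823.
Full years 1824–1853: 22 common + 8 leap = 22×365 + 8×366 = 10958 days.
Total: 321 + 10958 + 1 = 11280 days.
11280 mod 7 = 3, so 3 days after Thursday is Sunday.

Sunday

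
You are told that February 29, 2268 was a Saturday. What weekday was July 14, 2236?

Thursday

Count forward from the earlier date (July 14, 2236) to the later (February 29, 2268):
Day-of-year of July 14, 2236: 196.
Day-of-year of February 29, 2268: 60.
2236 has 366 days, so 366 − 196 = 170 days remain in 2236.
Full years 2237–2267: 24 common + 7 leap = 24×365 + 7×366 = 11322 days.
Total: 170 + 11322 + 60 = 11552 days.
11552 mod 7 = 2, so 2 days before Saturday is Thursday.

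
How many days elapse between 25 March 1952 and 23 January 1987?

12722

Day-of-year of March 25, 1952: 85.
Day-of-year of January 23, 1987: 23.
1952 has 366 days, so 366 − 85 = 281 days remain in 1952.
Full years 1953–1986: 26 common + 8 leap = 26×365 + 8×366 = 12418 days.
Total: 281 + 12418 + 23 = 12722 days.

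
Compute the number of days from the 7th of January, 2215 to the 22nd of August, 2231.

6071

Day-of-year of January 7, 2215: 7.
Day-of-year of August 22, 2231: 234.
2215 has 365 days, so 365 − 7 = 358 days remain in 2215.
Full years 2216–2230: 11 common + 4 leap = 11×365 + 4×366 = 5479 days.
Total: 358 + 5479 + 234 = 6071 days.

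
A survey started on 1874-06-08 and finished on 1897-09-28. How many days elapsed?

8513

From June 8, 1874 to June 8, 1897: 23 years, of which 6 contain a Feb 29 — 17×365 + 6×366 = 8401 days.
June 1897: 30 − 8 = 22 days remain.
Then July (31), August (31): 31 + 31 = 62 days.
September 1–28, 1897: 28 days.
Residual: 112 days.
Total: 8513 days.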